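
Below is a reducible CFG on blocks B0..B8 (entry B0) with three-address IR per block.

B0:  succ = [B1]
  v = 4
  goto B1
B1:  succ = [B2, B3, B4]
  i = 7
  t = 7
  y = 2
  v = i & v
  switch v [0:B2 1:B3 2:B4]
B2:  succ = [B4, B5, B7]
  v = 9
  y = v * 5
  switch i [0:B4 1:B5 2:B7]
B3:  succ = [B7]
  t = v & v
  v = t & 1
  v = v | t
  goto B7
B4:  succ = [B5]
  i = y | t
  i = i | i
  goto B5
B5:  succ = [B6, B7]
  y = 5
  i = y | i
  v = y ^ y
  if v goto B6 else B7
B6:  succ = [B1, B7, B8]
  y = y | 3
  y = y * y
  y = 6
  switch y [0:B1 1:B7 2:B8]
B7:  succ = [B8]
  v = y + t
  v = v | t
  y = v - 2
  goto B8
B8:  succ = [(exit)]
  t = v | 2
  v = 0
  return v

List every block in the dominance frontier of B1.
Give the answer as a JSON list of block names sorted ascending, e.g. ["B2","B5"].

Answer: ["B1"]

Working:
idom tree: B1←B0 B2←B1 B3←B1 B4←B1 B5←B1 B6←B5 B7←B1 B8←B1
Join-block Dom:
  B1: preds {B0,B6}: {B0} ∩ {B0,B1,B5,B6} = {B0}; idom=B0
  B4: preds {B1,B2}: {B0,B1} ∩ {B0,B1,B2} = {B0,B1}; idom=B1
  B5: preds {B2,B4}: {B0,B1,B2} ∩ {B0,B1,B4} = {B0,B1}; idom=B1
  B7: preds {B2,B3,B5,B6}: {B0,B1,B2} ∩ {B0,B1,B3} ∩ {B0,B1,B5} ∩ {B0,B1,B5,B6} = {B0,B1}; idom=B1
  B8: preds {B6,B7}: {B0,B1,B5,B6} ∩ {B0,B1,B7} = {B0,B1}; idom=B1

Frontier:
  B1←B0: walk · to B0
  B1←B6: walk B6→B5→B1 to B0
  B4←B1: walk · to B1
  B4←B2: walk B2 to B1
  B5←B2: walk B2 to B1
  B5←B4: walk B4 to B1
  B7←B2: walk B2 to B1
  B7←B3: walk B3 to B1
  B7←B5: walk B5 to B1
  B7←B6: walk B6→B5 to B1
  B8←B6: walk B6→B5 to B1
  B8←B7: walk B7 to B1
  DF(B0)=∅
  DF(B1)={B1}
  DF(B2)={B4,B5,B7}
  DF(B3)={B7}
  DF(B4)={B5}
  DF(B5)={B1,B7,B8}
  DF(B6)={B1,B7,B8}
  DF(B7)={B8}
  DF(B8)=∅

DF(B1) = ["B1"]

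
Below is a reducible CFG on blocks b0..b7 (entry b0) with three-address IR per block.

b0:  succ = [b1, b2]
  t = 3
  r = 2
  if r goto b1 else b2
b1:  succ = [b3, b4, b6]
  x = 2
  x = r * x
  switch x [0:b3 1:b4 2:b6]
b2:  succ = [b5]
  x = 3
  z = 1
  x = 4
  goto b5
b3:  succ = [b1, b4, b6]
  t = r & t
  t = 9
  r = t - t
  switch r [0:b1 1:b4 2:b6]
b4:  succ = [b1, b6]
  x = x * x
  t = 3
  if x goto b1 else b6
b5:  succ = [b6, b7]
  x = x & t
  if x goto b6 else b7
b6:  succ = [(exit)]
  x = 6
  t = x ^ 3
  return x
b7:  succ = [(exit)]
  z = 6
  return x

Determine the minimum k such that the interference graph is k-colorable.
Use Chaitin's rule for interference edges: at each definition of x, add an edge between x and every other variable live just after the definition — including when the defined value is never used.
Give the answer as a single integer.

Answer: 3

Analysis:
Per-block:
  b0: def={r,t} ue=∅
  b1: def={x} ue={r}
  b2: def={x,z} ue=∅
  b3: def={r,t} ue={r,t}
  b4: def={t,x} ue={x}
  b5: def={x} ue={t,x}
  b6: def={t,x} ue=∅
  b7: def={z} ue={x}

Liveness:
  b0: in=∅ out={r,t}
  b1: in={r,t} out={r,t,x}
  b2: in={t} out={t,x}
  b3: in={r,t,x} out={r,t,x}
  b4: in={r,x} out={r,t}
  b5: in={t,x} out={x}
  b6: in=∅ out=∅
  b7: in={x} out=∅

Interference:
  r — {t,x}
  t — {r,x,z}
  x — {r,t,z}
  z — {t,x}

Chromatic number:
  {r,t,x} pairwise interfere (3-clique) ⇒ χ ≥ 3
  3-colouring: r0={t}  r1={x}  r2={r,z}
  χ = 3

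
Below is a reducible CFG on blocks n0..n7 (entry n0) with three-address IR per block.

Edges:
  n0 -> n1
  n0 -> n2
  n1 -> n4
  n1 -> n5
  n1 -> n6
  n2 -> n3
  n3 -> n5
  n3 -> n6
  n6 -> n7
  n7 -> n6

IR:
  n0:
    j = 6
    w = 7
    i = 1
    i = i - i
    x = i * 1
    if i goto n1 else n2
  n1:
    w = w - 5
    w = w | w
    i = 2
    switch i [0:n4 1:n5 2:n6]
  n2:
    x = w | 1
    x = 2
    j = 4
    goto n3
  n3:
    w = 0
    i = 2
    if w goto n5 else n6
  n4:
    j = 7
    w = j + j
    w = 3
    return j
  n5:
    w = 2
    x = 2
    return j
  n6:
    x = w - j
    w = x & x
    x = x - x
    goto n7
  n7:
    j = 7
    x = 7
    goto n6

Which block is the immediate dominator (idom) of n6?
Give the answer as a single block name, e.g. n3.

idom tree: n1←n0 n2←n0 n3←n2 n4←n1 n5←n0 n6←n0 n7←n6
Dom∩ at merges:
  n5: preds {n1,n3}: {n0,n1} ∩ {n0,n2,n3} = {n0}; idom=n0
  n6: preds {n1,n3,n7}: {n0,n1} ∩ {n0,n2,n3} ∩ {n0,n6,n7} = {n0}; idom=n0

idom(n6) = n0

Answer: n0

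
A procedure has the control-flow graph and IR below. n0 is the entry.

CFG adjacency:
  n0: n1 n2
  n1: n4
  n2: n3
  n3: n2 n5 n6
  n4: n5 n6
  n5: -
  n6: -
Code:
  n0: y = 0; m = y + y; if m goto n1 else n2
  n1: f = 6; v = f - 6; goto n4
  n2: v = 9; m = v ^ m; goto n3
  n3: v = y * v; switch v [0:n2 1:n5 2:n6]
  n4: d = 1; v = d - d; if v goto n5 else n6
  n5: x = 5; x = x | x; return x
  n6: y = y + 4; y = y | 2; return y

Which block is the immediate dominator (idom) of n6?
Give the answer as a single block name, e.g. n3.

idom tree: n1←n0 n2←n0 n3←n2 n4←n1 n5←n0 n6←n0
Dom∩ at merges:
  n2: preds {n0,n3}: {n0} ∩ {n0,n2,n3} = {n0}; idom=n0
  n5: preds {n3,n4}: {n0,n2,n3} ∩ {n0,n1,n4} = {n0}; idom=n0
  n6: preds {n3,n4}: {n0,n2,n3} ∩ {n0,n1,n4} = {n0}; idom=n0

idom(n6) = n0

Answer: n0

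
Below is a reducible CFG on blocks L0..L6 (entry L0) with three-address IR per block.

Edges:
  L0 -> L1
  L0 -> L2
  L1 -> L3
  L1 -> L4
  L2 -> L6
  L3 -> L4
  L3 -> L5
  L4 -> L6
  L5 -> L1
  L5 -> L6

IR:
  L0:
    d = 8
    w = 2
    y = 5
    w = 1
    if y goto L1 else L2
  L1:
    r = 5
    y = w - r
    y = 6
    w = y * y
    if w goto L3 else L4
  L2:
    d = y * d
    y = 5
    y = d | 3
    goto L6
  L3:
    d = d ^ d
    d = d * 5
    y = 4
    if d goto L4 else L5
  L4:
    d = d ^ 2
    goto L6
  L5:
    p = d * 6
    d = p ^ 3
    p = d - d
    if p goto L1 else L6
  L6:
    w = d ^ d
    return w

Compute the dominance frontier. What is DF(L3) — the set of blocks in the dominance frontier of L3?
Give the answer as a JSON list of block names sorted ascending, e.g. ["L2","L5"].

idom tree: L1←L0 L2←L0 L3←L1 L4←L1 L5←L3 L6←L0
Dom∩ at merges:
  L1: preds {L0,L5}: {L0} ∩ {L0,L1,L3,L5} = {L0}; idom=L0
  L4: preds {L1,L3}: {L0,L1} ∩ {L0,L1,L3} = {L0,L1}; idom=L1
  L6: preds {L2,L4,L5}: {L0,L2} ∩ {L0,L1,L4} ∩ {L0,L1,L3,L5} = {L0}; idom=L0

Frontier:
  join L1 pred L0: · stop@L0
  join L1 pred L5: L5→L3→L1 stop@L0
  join L4 pred L1: · stop@L1
  join L4 pred L3: L3 stop@L1
  join L6 pred L2: L2 stop@L0
  join L6 pred L4: L4→L1 stop@L0
  join L6 pred L5: L5→L3→L1 stop@L0
  L0 → ∅
  L1 → {L1,L6}
  L2 → {L6}
  L3 → {L1,L4,L6}
  L4 → {L6}
  L5 → {L1,L6}
  L6 → ∅

DF(L3) = ["L1", "L4", "L6"]

Answer: ["L1", "L4", "L6"]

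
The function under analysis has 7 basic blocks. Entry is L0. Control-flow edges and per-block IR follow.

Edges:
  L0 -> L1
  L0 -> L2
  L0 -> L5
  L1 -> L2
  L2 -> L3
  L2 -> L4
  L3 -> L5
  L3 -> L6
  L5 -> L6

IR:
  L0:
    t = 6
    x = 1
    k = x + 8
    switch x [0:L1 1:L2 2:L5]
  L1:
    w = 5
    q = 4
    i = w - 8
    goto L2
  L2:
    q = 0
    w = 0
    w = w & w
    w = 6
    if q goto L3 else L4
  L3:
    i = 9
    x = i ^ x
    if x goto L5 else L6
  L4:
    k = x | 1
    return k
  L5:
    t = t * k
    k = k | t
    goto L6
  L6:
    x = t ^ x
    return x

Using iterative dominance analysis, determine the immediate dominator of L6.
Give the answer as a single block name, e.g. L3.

idom tree: L1←L0 L2←L0 L3←L2 L4←L2 L5←L0 L6←L0
Dom∩ at merges:
  L2: preds {L0,L1}: {L0} ∩ {L0,L1} = {L0}; idom=L0
  L5: preds {L0,L3}: {L0} ∩ {L0,L2,L3} = {L0}; idom=L0
  L6: preds {L3,L5}: {L0,L2,L3} ∩ {L0,L5} = {L0}; idom=L0

idom(L6) = L0

Answer: L0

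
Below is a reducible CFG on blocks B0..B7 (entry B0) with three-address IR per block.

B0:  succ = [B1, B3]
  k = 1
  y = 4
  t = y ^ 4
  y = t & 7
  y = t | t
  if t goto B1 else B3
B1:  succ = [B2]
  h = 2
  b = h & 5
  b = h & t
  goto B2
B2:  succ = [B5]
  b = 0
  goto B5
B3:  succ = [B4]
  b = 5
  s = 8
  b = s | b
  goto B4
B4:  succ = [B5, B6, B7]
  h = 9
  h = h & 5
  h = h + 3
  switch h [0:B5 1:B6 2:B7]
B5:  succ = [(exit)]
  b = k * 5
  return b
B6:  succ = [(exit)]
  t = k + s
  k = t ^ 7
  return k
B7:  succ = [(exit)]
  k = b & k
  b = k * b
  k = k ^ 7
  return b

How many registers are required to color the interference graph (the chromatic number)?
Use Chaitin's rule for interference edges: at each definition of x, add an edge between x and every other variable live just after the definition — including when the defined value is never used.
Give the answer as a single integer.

Per-block:
  B0: def={k,t,y} ue=∅
  B1: def={b,h} ue={t}
  B2: def={b} ue=∅
  B3: def={b,s} ue=∅
  B4: def={h} ue=∅
  B5: def={b} ue={k}
  B6: def={k,t} ue={k,s}
  B7: def={b,k} ue={b,k}

Backward fixpoint:
  live B0: ∅→{k,t}
  live B1: {k,t}→{k}
  live B2: {k}→{k}
  live B3: {k}→{b,k,s}
  live B4: {b,k,s}→{b,k,s}
  live B5: {k}→∅
  live B6: {k,s}→∅
  live B7: {b,k}→∅

Conflict graph:
  b: {h,k,s,t}
  h: {b,k,s,t}
  k: {b,h,s,t,y}
  s: {b,h,k}
  t: {b,h,k,y}
  y: {k,t}

Registers:
  clique {b,h,k,s} ⇒ need ≥ 4
  4-colouring: r0={k}  r1={b,y}  r2={h}  r3={s,t}
  χ = 4

Answer: 4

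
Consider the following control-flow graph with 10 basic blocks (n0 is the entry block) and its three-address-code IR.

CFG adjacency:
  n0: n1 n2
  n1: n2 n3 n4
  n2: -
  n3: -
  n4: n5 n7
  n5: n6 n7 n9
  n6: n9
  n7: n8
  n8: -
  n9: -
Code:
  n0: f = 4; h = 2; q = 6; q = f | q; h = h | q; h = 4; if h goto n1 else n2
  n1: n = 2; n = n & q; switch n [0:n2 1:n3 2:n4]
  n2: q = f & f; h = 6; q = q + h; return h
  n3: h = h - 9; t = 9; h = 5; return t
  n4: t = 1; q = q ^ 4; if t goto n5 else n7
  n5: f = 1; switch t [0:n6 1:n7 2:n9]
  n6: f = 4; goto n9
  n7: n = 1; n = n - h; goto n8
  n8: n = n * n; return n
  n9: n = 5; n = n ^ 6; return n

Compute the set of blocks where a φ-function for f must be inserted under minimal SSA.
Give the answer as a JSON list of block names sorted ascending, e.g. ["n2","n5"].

Answer: ["n7", "n9"]

Analysis:
idom tree: n1←n0 n2←n0 n3←n1 n4←n1 n5←n4 n6←n5 n7←n4 n8←n7 n9←n5
Dom∩ at merges:
  n2: preds {n0,n1}: {n0} ∩ {n0,n1} = {n0}; idom=n0
  n7: preds {n4,n5}: {n0,n1,n4} ∩ {n0,n1,n4,n5} = {n0,n1,n4}; idom=n4
  n9: preds {n5,n6}: {n0,n1,n4,n5} ∩ {n0,n1,n4,n5,n6} = {n0,n1,n4,n5}; idom=n5

DF derivation:
  join n2 pred n0: · stop@n0
  join n2 pred n1: n1 stop@n0
  join n7 pred n4: · stop@n4
  join n7 pred n5: n5 stop@n4
  join n9 pred n5: · stop@n5
  join n9 pred n6: n6 stop@n5
  DF(n0)=∅
  DF(n1)={n2}
  DF(n2)=∅
  DF(n3)=∅
  DF(n4)=∅
  DF(n5)={n7}
  DF(n6)={n9}
  DF(n7)=∅
  DF(n8)=∅
  DF(n9)=∅

φ for f: defs {n0,n5,n6}
  DF⁺ = {n7,n9}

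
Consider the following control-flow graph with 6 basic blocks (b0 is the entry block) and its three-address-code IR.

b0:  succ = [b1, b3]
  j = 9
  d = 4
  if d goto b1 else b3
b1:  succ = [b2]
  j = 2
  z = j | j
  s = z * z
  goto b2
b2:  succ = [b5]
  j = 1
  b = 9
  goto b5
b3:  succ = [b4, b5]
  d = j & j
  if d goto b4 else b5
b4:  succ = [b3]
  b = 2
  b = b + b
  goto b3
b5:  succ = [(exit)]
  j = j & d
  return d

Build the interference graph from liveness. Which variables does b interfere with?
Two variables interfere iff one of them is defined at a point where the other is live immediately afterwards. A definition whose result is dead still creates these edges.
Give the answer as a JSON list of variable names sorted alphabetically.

Answer: ["d", "j"]

Derivation:
Per-block:
  b0: def={d,j} ue=∅
  b1: def={j,s,z} ue=∅
  b2: def={b,j} ue=∅
  b3: def={d} ue={j}
  b4: def={b} ue=∅
  b5: def={j} ue={d,j}

Live sets:
  b0: in=∅ out={d,j}
  b1: in={d} out={d}
  b2: in={d} out={d,j}
  b3: in={j} out={d,j}
  b4: in={j} out={j}
  b5: in={d,j} out=∅

Interfere edges:
  b — {d,j}
  d — {b,j,s,z}
  j — {b,d}
  s — {d}
  z — {d}

N(b) = ["d", "j"]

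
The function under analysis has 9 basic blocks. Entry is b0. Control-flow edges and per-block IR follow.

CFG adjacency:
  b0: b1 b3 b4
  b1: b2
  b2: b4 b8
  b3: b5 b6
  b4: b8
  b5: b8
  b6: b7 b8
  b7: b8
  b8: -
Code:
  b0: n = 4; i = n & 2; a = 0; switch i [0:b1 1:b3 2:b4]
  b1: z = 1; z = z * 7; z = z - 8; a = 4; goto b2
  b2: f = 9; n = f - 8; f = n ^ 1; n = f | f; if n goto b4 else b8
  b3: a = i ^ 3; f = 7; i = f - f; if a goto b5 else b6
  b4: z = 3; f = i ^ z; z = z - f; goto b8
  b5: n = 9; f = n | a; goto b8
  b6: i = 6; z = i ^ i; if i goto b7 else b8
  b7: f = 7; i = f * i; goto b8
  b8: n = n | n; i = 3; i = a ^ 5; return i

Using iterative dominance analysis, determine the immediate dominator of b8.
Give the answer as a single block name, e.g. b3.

Answer: b0

Derivation:
idom tree: b1←b0 b2←b1 b3←b0 b4←b0 b5←b3 b6←b3 b7←b6 b8←b0
Dom at joins:
  b4: preds {b0,b2}: {b0} ∩ {b0,b1,b2} = {b0}; idom=b0
  b8: preds {b2,b4,b5,b6,b7}: {b0,b1,b2} ∩ {b0,b4} ∩ {b0,b3,b5} ∩ {b0,b3,b6} ∩ {b0,b3,b6,b7} = {b0}; idom=b0

idom(b8) = b0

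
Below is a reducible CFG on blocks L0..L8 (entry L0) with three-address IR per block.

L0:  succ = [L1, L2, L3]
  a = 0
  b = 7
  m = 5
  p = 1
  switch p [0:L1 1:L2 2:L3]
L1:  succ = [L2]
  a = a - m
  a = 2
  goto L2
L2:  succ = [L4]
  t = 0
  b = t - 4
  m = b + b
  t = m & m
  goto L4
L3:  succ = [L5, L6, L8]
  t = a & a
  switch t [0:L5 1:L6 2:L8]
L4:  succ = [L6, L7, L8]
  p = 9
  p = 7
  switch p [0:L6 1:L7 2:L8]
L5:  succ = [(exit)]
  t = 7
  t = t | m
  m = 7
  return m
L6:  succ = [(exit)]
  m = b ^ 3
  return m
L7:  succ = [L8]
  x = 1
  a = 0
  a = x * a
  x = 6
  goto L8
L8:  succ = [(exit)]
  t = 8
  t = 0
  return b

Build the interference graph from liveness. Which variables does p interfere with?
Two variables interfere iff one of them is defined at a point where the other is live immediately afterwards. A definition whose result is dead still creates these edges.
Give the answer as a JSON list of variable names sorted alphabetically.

Answer: ["a", "b", "m"]

Derivation:
def/use:
  L0: def={a,b,m,p} ue=∅
  L1: def={a} ue={a,m}
  L2: def={b,m,t} ue=∅
  L3: def={t} ue={a}
  L4: def={p} ue=∅
  L5: def={m,t} ue={m}
  L6: def={m} ue={b}
  L7: def={a,x} ue=∅
  L8: def={t} ue={b}

Live sets:
  L0 li=∅ lo={a,b,m}
  L1 li={a,m} lo=∅
  L2 li=∅ lo={b}
  L3 li={a,b,m} lo={b,m}
  L4 li={b} lo={b}
  L5 li={m} lo=∅
  L6 li={b} lo=∅
  L7 li={b} lo={b}
  L8 li={b} lo=∅

Interference:
  a↔{b,m,p,x}
  b↔{a,m,p,t,x}
  m↔{a,b,p,t}
  p↔{a,b,m}
  t↔{b,m}
  x↔{a,b}

N(p) = ["a", "b", "m"]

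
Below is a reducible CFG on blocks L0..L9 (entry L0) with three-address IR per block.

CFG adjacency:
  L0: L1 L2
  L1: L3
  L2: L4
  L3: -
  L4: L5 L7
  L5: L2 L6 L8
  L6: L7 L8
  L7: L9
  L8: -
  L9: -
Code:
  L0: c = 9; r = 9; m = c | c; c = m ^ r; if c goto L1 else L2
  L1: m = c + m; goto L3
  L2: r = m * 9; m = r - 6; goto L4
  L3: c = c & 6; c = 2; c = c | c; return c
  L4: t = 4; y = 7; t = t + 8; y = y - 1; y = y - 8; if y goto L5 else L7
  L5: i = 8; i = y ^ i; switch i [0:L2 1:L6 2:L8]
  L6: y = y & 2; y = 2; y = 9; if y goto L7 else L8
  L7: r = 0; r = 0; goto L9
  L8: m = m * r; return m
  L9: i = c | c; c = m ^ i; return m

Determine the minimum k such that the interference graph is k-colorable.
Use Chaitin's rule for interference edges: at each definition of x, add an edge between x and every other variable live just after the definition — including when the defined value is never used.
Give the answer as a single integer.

def/use:
  L0 def {c,m,r} use ∅
  L1 def {m} use {c,m}
  L2 def {m,r} use {m}
  L3 def {c} use {c}
  L4 def {t,y} use ∅
  L5 def {i} use {y}
  L6 def {y} use {y}
  L7 def {r} use ∅
  L8 def {m} use {m,r}
  L9 def {c,i} use {c,m}

Live sets:
  L0 li=∅ lo={c,m}
  L1 li={c,m} lo={c}
  L2 li={c,m} lo={c,m,r}
  L3 li={c} lo=∅
  L4 li={c,m,r} lo={c,m,r,y}
  L5 li={c,m,r,y} lo={c,m,r,y}
  L6 li={c,m,r,y} lo={c,m,r}
  L7 li={c,m} lo={c,m}
  L8 li={m,r} lo=∅
  L9 li={c,m} lo=∅

Conflict graph:
  c↔{i,m,r,t,y}
  i↔{c,m,r,y}
  m↔{c,i,r,t,y}
  r↔{c,i,m,t,y}
  t↔{c,m,r,y}
  y↔{c,i,m,r,t}

Chromatic number:
  {c,i,m,r,y} pairwise interfere (5-clique) ⇒ χ ≥ 5
  assign c→R0 i→R4 m→R1 r→R2 t→R4 y→R3 — no edge inside a register ⇒ χ ≤ 5
  χ = 5

Answer: 5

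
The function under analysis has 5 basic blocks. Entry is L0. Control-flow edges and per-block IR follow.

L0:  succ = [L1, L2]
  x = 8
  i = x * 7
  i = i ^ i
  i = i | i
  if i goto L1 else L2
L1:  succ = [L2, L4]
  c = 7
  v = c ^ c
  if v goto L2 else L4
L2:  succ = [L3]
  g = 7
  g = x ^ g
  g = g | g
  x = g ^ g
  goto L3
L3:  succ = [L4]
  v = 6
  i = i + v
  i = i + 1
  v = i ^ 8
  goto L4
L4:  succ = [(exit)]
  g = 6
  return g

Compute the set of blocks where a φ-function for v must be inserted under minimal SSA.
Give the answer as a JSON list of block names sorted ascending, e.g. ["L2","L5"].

Answer: ["L2", "L4"]

Derivation:
idom tree: L1←L0 L2←L0 L3←L2 L4←L0
Dom∩ at merges:
  L2: preds {L0,L1}: {L0} ∩ {L0,L1} = {L0}; idom=L0
  L4: preds {L1,L3}: {L0,L1} ∩ {L0,L2,L3} = {L0}; idom=L0

DF derivation:
  join L2 pred L0: · stop@L0
  join L2 pred L1: L1 stop@L0
  join L4 pred L1: L1 stop@L0
  join L4 pred L3: L3→L2 stop@L0
  L0: DF=∅
  L1: DF={L2,L4}
  L2: DF={L4}
  L3: DF={L4}
  L4: DF=∅

φ for v: defs {L1,L3}
  DF⁺ = {L2,L4}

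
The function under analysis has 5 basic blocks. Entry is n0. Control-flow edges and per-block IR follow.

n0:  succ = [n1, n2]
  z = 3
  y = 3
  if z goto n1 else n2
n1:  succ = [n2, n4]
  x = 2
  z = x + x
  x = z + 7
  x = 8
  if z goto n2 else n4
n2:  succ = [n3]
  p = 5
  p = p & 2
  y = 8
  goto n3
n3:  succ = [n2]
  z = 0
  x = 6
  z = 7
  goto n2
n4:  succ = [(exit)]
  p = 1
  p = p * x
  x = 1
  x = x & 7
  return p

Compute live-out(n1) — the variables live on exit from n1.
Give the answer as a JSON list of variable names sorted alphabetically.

Block summaries:
  n0 def {y,z} use ∅
  n1 def {x,z} use ∅
  n2 def {p,y} use ∅
  n3 def {x,z} use ∅
  n4 def {p,x} use {x}

Liveness:
  n0: in=∅ out=∅
  n1: in=∅ out={x}
  n2: in=∅ out=∅
  n3: in=∅ out=∅
  n4: in={x} out=∅

live-out(n1) = ["x"]

Answer: ["x"]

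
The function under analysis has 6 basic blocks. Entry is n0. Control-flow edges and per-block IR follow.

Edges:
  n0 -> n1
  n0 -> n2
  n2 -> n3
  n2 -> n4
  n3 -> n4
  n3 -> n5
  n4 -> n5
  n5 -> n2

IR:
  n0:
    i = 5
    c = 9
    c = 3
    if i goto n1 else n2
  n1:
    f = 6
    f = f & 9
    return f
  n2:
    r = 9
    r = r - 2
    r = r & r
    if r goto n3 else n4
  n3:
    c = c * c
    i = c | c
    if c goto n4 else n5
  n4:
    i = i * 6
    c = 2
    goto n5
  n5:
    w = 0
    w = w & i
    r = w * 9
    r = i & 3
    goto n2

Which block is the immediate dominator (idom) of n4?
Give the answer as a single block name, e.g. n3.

idom tree: n1←n0 n2←n0 n3←n2 n4←n2 n5←n2
Join-block Dom:
  n2: preds {n0,n5}: {n0} ∩ {n0,n2,n5} = {n0}; idom=n0
  n4: preds {n2,n3}: {n0,n2} ∩ {n0,n2,n3} = {n0,n2}; idom=n2
  n5: preds {n3,n4}: {n0,n2,n3} ∩ {n0,n2,n4} = {n0,n2}; idom=n2

idom(n4) = n2

Answer: n2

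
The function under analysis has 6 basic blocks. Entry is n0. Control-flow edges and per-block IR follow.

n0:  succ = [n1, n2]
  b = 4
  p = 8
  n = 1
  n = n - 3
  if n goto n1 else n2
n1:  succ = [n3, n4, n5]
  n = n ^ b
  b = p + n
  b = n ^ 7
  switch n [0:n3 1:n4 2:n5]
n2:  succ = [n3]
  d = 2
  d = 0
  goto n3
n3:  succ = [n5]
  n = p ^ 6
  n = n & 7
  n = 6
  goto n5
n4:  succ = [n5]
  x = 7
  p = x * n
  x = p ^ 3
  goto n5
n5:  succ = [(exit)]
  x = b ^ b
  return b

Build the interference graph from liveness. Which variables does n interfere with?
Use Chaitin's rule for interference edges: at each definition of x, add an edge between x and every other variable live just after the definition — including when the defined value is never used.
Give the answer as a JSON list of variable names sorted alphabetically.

Per-block:
  n0: def={b,n,p} ue=∅
  n1: def={b,n} ue={b,n,p}
  n2: def={d} ue=∅
  n3: def={n} ue={p}
  n4: def={p,x} ue={n}
  n5: def={x} ue={b}

Backward fixpoint:
  n0: in=∅ out={b,n,p}
  n1: in={b,n,p} out={b,n,p}
  n2: in={b,p} out={b,p}
  n3: in={b,p} out={b}
  n4: in={b,n} out={b}
  n5: in={b} out=∅

Interference:
  b — {d,n,p,x}
  d — {b,p}
  n — {b,p,x}
  p — {b,d,n}
  x — {b,n}

N(n) = ["b", "p", "x"]

Answer: ["b", "p", "x"]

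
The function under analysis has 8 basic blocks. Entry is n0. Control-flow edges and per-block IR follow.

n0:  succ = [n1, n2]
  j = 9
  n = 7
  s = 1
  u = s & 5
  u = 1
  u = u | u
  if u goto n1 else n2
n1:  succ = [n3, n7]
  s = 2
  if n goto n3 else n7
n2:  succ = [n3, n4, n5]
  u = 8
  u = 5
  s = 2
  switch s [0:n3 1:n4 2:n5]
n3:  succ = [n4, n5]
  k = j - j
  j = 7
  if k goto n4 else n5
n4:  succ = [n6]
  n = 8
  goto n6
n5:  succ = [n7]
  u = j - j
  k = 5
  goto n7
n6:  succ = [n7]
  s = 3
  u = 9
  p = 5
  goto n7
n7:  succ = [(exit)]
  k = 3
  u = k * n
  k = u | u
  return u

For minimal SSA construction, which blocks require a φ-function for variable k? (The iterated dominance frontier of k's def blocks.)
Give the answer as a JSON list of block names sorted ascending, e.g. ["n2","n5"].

idom tree: n1←n0 n2←n0 n3←n0 n4←n0 n5←n0 n6←n4 n7←n0
Dom at joins:
  n3: preds {n1,n2}: {n0,n1} ∩ {n0,n2} = {n0}; idom=n0
  n4: preds {n2,n3}: {n0,n2} ∩ {n0,n3} = {n0}; idom=n0
  n5: preds {n2,n3}: {n0,n2} ∩ {n0,n3} = {n0}; idom=n0
  n7: preds {n1,n5,n6}: {n0,n1} ∩ {n0,n5} ∩ {n0,n4,n6} = {n0}; idom=n0

Frontier:
  n3←n1: walk n1 to n0
  n3←n2: walk n2 to n0
  n4←n2: walk n2 to n0
  n4←n3: walk n3 to n0
  n5←n2: walk n2 to n0
  n5←n3: walk n3 to n0
  n7←n1: walk n1 to n0
  n7←n5: walk n5 to n0
  n7←n6: walk n6→n4 to n0
  DF(n0)=∅
  DF(n1)={n3,n7}
  DF(n2)={n3,n4,n5}
  DF(n3)={n4,n5}
  DF(n4)={n7}
  DF(n5)={n7}
  DF(n6)={n7}
  DF(n7)=∅

φ for k: defs {n3,n5,n7}
  DF⁺ = {n4,n5,n7}

Answer: ["n4", "n5", "n7"]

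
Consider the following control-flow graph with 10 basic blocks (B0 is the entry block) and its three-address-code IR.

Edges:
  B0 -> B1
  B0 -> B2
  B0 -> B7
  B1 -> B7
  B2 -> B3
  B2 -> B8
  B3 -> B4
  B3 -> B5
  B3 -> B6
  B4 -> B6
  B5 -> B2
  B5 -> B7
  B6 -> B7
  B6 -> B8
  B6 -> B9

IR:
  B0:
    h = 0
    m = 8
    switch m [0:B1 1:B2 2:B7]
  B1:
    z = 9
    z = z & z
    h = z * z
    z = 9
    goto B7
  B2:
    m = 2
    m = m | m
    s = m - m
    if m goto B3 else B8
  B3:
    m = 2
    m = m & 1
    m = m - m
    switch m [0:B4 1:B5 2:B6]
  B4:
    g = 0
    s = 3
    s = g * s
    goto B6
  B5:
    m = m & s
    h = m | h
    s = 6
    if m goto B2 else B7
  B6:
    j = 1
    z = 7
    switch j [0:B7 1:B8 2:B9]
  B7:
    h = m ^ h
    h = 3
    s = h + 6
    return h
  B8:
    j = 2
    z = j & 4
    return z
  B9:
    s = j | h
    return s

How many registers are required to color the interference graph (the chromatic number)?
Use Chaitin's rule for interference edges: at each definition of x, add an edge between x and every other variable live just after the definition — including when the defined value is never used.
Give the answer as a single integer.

Answer: 4

Derivation:
Block summaries:
  B0: def={h,m} ue=∅
  B1: def={h,z} ue=∅
  B2: def={m,s} ue=∅
  B3: def={m} ue=∅
  B4: def={g,s} ue=∅
  B5: def={h,m,s} ue={h,m,s}
  B6: def={j,z} ue=∅
  B7: def={h,s} ue={h,m}
  B8: def={j,z} ue=∅
  B9: def={s} ue={h,j}

Backward fixpoint:
  B0 li=∅ lo={h,m}
  B1 li={m} lo={h,m}
  B2 li={h} lo={h,s}
  B3 li={h,s} lo={h,m,s}
  B4 li={h,m} lo={h,m}
  B5 li={h,m,s} lo={h,m}
  B6 li={h,m} lo={h,j,m}
  B7 li={h,m} lo=∅
  B8 li=∅ lo=∅
  B9 li={h,j} lo=∅

Conflict graph:
  g: {h,m,s}
  h: {g,j,m,s,z}
  j: {h,m,z}
  m: {g,h,j,s,z}
  s: {g,h,m}
  z: {h,j,m}

Colouring:
  clique {g,h,m,s} ⇒ need ≥ 4
  4-colouring: c0={h}  c1={m}  c2={g,j}  c3={s,z}
  χ = 4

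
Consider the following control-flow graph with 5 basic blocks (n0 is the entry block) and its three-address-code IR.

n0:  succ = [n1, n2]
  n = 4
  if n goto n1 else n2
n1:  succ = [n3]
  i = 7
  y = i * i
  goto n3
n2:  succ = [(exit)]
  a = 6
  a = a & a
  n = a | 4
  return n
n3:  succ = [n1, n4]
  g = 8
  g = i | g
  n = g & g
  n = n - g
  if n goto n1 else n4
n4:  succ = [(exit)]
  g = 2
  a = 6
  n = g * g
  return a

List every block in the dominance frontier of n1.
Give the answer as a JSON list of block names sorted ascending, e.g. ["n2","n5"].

idom tree: n1←n0 n2←n0 n3←n1 n4←n3
Dom at joins:
  n1: preds {n0,n3}: {n0} ∩ {n0,n1,n3} = {n0}; idom=n0

Frontier:
  n1←n0: walk · to n0
  n1←n3: walk n3→n1 to n0
  n0 → ∅
  n1 → {n1}
  n2 → ∅
  n3 → {n1}
  n4 → ∅

DF(n1) = ["n1"]

Answer: ["n1"]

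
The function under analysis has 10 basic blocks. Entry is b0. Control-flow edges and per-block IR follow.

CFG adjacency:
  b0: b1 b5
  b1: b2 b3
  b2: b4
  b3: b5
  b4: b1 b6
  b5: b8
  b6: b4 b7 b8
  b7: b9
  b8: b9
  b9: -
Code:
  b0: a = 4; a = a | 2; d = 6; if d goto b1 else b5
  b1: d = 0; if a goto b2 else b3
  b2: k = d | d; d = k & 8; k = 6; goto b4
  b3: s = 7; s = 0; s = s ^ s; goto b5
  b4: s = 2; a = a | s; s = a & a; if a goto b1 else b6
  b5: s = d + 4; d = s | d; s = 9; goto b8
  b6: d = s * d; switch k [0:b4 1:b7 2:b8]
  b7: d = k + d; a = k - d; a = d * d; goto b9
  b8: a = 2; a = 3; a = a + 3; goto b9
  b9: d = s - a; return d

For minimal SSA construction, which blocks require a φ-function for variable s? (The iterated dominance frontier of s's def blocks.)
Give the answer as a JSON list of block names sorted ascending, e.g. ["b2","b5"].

idom tree: b1←b0 b2←b1 b3←b1 b4←b2 b5←b0 b6←b4 b7←b6 b8←b0 b9←b0
Dom at joins:
  b1: preds {b0,b4}: {b0} ∩ {b0,b1,b2,b4} = {b0}; idom=b0
  b4: preds {b2,b6}: {b0,b1,b2} ∩ {b0,b1,b2,b4,b6} = {b0,b1,b2}; idom=b2
  b5: preds {b0,b3}: {b0} ∩ {b0,b1,b3} = {b0}; idom=b0
  b8: preds {b5,b6}: {b0,b5} ∩ {b0,b1,b2,b4,b6} = {b0}; idom=b0
  b9: preds {b7,b8}: {b0,b1,b2,b4,b6,b7} ∩ {b0,b8} = {b0}; idom=b0

DF walk-up:
  b1←b0: walk · to b0
  b1←b4: walk b4→b2→b1 to b0
  b4←b2: walk · to b2
  b4←b6: walk b6→b4 to b2
  b5←b0: walk · to b0
  b5←b3: walk b3→b1 to b0
  b8←b5: walk b5 to b0
  b8←b6: walk b6→b4→b2→b1 to b0
  b9←b7: walk b7→b6→b4→b2→b1 to b0
  b9←b8: walk b8 to b0
  b0: DF=∅
  b1: DF={b1,b5,b8,b9}
  b2: DF={b1,b8,b9}
  b3: DF={b5}
  b4: DF={b1,b4,b8,b9}
  b5: DF={b8}
  b6: DF={b4,b8,b9}
  b7: DF={b9}
  b8: DF={b9}
  b9: DF=∅

φ for s: defs {b3,b4,b5}
  DF⁺ = {b1,b4,b5,b8,b9}

Answer: ["b1", "b4", "b5", "b8", "b9"]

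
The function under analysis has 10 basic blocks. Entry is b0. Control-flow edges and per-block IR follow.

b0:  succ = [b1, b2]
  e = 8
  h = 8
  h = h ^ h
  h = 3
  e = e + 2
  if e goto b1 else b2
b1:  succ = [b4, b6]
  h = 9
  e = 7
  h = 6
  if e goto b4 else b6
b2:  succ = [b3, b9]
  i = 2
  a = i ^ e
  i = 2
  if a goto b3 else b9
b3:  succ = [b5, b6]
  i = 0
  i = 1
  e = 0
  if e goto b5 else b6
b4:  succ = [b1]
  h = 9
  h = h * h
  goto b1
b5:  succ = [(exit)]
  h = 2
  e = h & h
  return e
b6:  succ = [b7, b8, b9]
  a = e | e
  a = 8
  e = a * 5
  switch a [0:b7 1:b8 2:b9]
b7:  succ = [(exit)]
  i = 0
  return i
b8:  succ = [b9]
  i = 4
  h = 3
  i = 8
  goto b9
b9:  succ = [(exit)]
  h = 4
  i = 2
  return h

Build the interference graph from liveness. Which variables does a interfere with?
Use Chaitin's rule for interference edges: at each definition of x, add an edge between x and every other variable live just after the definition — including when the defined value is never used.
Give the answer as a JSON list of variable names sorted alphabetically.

Per-block:
  b0: {e,h} / ∅
  b1: {e,h} / ∅
  b2: {a,i} / {e}
  b3: {e,i} / ∅
  b4: {h} / ∅
  b5: {e,h} / ∅
  b6: {a,e} / {e}
  b7: {i} / ∅
  b8: {h,i} / ∅
  b9: {h,i} / ∅

Backward fixpoint:
  live b0: ∅→{e}
  live b1: ∅→{e}
  live b2: {e}→∅
  live b3: ∅→{e}
  live b4: ∅→∅
  live b5: ∅→∅
  live b6: {e}→∅
  live b7: ∅→∅
  live b8: ∅→∅
  live b9: ∅→∅

Interference:
  a↔{e,i}
  e↔{a,h,i}
  h↔{e,i}
  i↔{a,e,h}

N(a) = ["e", "i"]

Answer: ["e", "i"]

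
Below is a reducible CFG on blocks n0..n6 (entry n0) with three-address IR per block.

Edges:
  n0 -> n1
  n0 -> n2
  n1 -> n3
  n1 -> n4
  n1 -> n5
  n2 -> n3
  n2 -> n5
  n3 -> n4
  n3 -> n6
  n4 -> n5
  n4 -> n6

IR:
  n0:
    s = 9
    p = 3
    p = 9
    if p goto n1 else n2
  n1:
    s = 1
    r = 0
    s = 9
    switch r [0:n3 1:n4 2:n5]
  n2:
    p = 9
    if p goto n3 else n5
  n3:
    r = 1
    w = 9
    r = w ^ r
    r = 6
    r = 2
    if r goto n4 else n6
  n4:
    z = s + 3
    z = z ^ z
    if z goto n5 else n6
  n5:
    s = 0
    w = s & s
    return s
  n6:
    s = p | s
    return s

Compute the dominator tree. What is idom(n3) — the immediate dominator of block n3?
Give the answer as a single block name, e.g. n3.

idom tree: n1←n0 n2←n0 n3←n0 n4←n0 n5←n0 n6←n0
Dom∩ at merges:
  n3: preds {n1,n2}: {n0,n1} ∩ {n0,n2} = {n0}; idom=n0
  n4: preds {n1,n3}: {n0,n1} ∩ {n0,n3} = {n0}; idom=n0
  n5: preds {n1,n2,n4}: {n0,n1} ∩ {n0,n2} ∩ {n0,n4} = {n0}; idom=n0
  n6: preds {n3,n4}: {n0,n3} ∩ {n0,n4} = {n0}; idom=n0

idom(n3) = n0

Answer: n0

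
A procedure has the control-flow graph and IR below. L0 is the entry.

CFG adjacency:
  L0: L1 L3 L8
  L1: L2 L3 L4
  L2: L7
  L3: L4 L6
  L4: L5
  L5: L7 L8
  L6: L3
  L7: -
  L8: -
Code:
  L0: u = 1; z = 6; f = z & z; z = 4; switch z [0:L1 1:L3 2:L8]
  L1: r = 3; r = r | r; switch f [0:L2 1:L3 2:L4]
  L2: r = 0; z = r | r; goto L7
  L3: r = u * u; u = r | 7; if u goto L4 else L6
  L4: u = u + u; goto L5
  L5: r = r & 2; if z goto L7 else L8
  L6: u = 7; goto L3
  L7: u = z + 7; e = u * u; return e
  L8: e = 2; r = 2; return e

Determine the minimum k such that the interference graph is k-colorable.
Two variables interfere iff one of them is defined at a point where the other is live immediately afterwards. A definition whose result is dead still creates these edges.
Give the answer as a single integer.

Answer: 4

Derivation:
Block summaries:
  L0: {f,u,z} / ∅
  L1: {r} / {f}
  L2: {r,z} / ∅
  L3: {r,u} / {u}
  L4: {u} / {u}
  L5: {r} / {r,z}
  L6: {u} / ∅
  L7: {e,u} / {z}
  L8: {e,r} / ∅

Live sets:
  live L0: ∅→{f,u,z}
  live L1: {f,u,z}→{r,u,z}
  live L2: ∅→{z}
  live L3: {u,z}→{r,u,z}
  live L4: {r,u,z}→{r,z}
  live L5: {r,z}→{z}
  live L6: {z}→{u,z}
  live L7: {z}→∅
  live L8: ∅→∅

Conflict graph:
  e — {r}
  f — {r,u,z}
  r — {e,f,u,z}
  u — {f,r,z}
  z — {f,r,u}

Registers:
  {f,r,u,z} pairwise interfere (4-clique) ⇒ χ ≥ 4
  4-colouring: r0={r}  r1={e,f}  r2={u}  r3={z}
  χ = 4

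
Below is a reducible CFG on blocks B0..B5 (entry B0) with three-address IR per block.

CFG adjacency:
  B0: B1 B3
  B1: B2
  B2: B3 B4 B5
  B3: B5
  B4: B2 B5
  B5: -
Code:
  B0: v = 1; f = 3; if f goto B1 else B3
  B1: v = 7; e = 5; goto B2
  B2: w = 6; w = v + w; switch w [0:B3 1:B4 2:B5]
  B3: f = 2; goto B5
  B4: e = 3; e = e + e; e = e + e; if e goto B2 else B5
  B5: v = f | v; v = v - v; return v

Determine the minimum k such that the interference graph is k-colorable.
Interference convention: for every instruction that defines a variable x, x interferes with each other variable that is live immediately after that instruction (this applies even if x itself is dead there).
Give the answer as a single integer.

Answer: 3

Analysis:
Per-block:
  B0: {f,v} / ∅
  B1: {e,v} / ∅
  B2: {w} / {v}
  B3: {f} / ∅
  B4: {e} / ∅
  B5: {v} / {f,v}

Liveness:
  B0 li=∅ lo={f,v}
  B1 li={f} lo={f,v}
  B2 li={f,v} lo={f,v}
  B3 li={v} lo={f,v}
  B4 li={f,v} lo={f,v}
  B5 li={f,v} lo=∅

Conflict graph:
  e — {f,v}
  f — {e,v,w}
  v — {e,f,w}
  w — {f,v}

Chromatic number:
  clique {e,f,v} ⇒ need ≥ 3
  assign e→r2 f→r0 v→r1 w→r2 — no edge inside a register ⇒ χ ≤ 3
  χ = 3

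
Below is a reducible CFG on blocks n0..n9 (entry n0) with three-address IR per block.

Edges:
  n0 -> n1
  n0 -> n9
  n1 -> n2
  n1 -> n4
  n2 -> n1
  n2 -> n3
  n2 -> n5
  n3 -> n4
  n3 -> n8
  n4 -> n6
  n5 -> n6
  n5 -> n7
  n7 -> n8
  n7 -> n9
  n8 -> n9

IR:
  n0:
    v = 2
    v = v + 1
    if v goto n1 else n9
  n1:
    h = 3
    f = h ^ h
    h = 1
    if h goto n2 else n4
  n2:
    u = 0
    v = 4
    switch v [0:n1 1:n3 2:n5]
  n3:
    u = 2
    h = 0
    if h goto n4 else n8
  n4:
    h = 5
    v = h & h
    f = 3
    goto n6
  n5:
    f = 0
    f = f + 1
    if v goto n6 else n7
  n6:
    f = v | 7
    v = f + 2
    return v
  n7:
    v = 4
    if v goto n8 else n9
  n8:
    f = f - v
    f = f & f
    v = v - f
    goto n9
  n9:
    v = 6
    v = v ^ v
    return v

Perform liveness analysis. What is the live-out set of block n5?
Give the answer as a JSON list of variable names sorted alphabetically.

Answer: ["f", "v"]

Derivation:
Per-block:
  n0: {v} / ∅
  n1: {f,h} / ∅
  n2: {u,v} / ∅
  n3: {h,u} / ∅
  n4: {f,h,v} / ∅
  n5: {f} / {v}
  n6: {f,v} / {v}
  n7: {v} / ∅
  n8: {f,v} / {f,v}
  n9: {v} / ∅

Liveness:
  n0: in=∅ out=∅
  n1: in=∅ out={f}
  n2: in={f} out={f,v}
  n3: in={f,v} out={f,v}
  n4: in=∅ out={v}
  n5: in={v} out={f,v}
  n6: in={v} out=∅
  n7: in={f} out={f,v}
  n8: in={f,v} out=∅
  n9: in=∅ out=∅

live-out(n5) = ["f", "v"]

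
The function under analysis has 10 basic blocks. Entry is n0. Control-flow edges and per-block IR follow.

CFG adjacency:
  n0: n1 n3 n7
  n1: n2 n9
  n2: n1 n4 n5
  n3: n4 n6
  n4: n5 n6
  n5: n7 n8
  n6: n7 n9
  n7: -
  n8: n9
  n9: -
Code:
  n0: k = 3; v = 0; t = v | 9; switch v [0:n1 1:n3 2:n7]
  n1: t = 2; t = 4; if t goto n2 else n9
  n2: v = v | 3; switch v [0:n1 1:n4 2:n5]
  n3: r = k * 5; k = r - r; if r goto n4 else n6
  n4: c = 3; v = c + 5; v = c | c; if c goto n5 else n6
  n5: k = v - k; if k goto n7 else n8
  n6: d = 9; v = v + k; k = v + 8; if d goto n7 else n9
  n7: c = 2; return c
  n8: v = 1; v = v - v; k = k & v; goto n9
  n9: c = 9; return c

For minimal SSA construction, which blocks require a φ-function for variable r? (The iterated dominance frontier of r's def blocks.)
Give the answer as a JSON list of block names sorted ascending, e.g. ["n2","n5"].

Answer: ["n4", "n5", "n6", "n7", "n9"]

Analysis:
idom tree: n1←n0 n2←n1 n3←n0 n4←n0 n5←n0 n6←n0 n7←n0 n8←n5 n9←n0
Dom at joins:
  n1: preds {n0,n2}: {n0} ∩ {n0,n1,n2} = {n0}; idom=n0
  n4: preds {n2,n3}: {n0,n1,n2} ∩ {n0,n3} = {n0}; idom=n0
  n5: preds {n2,n4}: {n0,n1,n2} ∩ {n0,n4} = {n0}; idom=n0
  n6: preds {n3,n4}: {n0,n3} ∩ {n0,n4} = {n0}; idom=n0
  n7: preds {n0,n5,n6}: {n0} ∩ {n0,n5} ∩ {n0,n6} = {n0}; idom=n0
  n9: preds {n1,n6,n8}: {n0,n1} ∩ {n0,n6} ∩ {n0,n5,n8} = {n0}; idom=n0

Frontier:
  join n1 pred n0: · stop@n0
  join n1 pred n2: n2→n1 stop@n0
  join n4 pred n2: n2→n1 stop@n0
  join n4 pred n3: n3 stop@n0
  join n5 pred n2: n2→n1 stop@n0
  join n5 pred n4: n4 stop@n0
  join n6 pred n3: n3 stop@n0
  join n6 pred n4: n4 stop@n0
  join n7 pred n0: · stop@n0
  join n7 pred n5: n5 stop@n0
  join n7 pred n6: n6 stop@n0
  join n9 pred n1: n1 stop@n0
  join n9 pred n6: n6 stop@n0
  join n9 pred n8: n8→n5 stop@n0
  n0 → ∅
  n1 → {n1,n4,n5,n9}
  n2 → {n1,n4,n5}
  n3 → {n4,n6}
  n4 → {n5,n6}
  n5 → {n7,n9}
  n6 → {n7,n9}
  n7 → ∅
  n8 → {n9}
  n9 → ∅

φ for r: defs {n3}
  DF⁺ = {n4,n5,n6,n7,n9}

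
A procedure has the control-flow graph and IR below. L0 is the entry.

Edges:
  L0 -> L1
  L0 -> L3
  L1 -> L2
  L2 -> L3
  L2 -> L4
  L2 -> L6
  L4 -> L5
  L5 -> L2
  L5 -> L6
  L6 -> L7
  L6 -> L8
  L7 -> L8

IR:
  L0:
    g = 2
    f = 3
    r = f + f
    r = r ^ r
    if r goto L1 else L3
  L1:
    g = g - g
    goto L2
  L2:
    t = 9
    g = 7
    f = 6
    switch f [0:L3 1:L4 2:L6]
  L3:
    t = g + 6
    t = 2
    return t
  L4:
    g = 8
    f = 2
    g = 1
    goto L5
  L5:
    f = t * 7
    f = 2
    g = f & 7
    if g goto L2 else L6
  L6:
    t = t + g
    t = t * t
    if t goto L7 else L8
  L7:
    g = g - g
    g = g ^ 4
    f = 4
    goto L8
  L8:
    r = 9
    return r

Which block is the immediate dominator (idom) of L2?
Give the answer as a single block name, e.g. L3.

idom tree: L1←L0 L2←L1 L3←L0 L4←L2 L5←L4 L6←L2 L7←L6 L8←L6
Dom at joins:
  L2: preds {L1,L5}: {L0,L1} ∩ {L0,L1,L2,L4,L5} = {L0,L1}; idom=L1
  L3: preds {L0,L2}: {L0} ∩ {L0,L1,L2} = {L0}; idom=L0
  L6: preds {L2,L5}: {L0,L1,L2} ∩ {L0,L1,L2,L4,L5} = {L0,L1,L2}; idom=L2
  L8: preds {L6,L7}: {L0,L1,L2,L6} ∩ {L0,L1,L2,L6,L7} = {L0,L1,L2,L6}; idom=L6

idom(L2) = L1

Answer: L1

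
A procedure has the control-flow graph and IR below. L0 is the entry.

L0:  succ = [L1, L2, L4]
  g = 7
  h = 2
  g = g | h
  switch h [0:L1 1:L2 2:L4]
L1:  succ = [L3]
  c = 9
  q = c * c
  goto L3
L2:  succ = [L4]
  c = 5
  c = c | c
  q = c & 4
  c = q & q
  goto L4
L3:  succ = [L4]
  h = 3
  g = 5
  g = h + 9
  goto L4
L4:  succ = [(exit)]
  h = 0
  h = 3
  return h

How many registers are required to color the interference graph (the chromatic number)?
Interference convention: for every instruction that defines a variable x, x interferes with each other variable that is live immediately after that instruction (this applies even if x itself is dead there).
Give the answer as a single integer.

Answer: 2

Analysis:
Block summaries:
  L0: {g,h} / ∅
  L1: {c,q} / ∅
  L2: {c,q} / ∅
  L3: {g,h} / ∅
  L4: {h} / ∅

Liveness:
  L0 li=∅ lo=∅
  L1 li=∅ lo=∅
  L2 li=∅ lo=∅
  L3 li=∅ lo=∅
  L4 li=∅ lo=∅

Interference:
  c: ∅
  g: {h}
  h: {g}
  q: ∅

Colouring:
  lower bound: {g,h} mutually conflict ⇒ χ ≥ 2
  assign c→R0 g→R0 h→R1 q→R0 — no edge inside a register ⇒ χ ≤ 2
  χ = 2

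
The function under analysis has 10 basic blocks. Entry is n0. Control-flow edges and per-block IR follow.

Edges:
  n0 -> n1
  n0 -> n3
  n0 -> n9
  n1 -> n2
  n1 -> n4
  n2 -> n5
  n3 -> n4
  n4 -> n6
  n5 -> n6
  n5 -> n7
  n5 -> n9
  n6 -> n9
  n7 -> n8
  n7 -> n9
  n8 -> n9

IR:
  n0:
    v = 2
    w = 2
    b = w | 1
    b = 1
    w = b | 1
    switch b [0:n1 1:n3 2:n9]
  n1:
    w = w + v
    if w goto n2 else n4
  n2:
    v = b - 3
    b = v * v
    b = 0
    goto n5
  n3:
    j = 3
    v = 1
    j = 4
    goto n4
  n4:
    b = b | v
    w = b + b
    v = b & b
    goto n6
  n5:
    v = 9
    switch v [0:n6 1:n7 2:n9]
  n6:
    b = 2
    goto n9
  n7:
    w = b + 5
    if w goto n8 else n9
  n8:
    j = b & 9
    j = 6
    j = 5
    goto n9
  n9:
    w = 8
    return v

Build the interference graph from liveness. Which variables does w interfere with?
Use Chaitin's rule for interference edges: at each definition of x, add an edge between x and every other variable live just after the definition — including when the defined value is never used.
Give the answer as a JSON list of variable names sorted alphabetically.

Per-block:
  n0: def={b,v,w} ue=∅
  n1: def={w} ue={v,w}
  n2: def={b,v} ue={b}
  n3: def={j,v} ue=∅
  n4: def={b,v,w} ue={b,v}
  n5: def={v} ue=∅
  n6: def={b} ue=∅
  n7: def={w} ue={b}
  n8: def={j} ue={b}
  n9: def={w} ue={v}

Backward fixpoint:
  n0: in=∅ out={b,v,w}
  n1: in={b,v,w} out={b,v}
  n2: in={b} out={b}
  n3: in={b} out={b,v}
  n4: in={b,v} out={v}
  n5: in={b} out={b,v}
  n6: in={v} out={v}
  n7: in={b,v} out={b,v}
  n8: in={b,v} out={v}
  n9: in={v} out=∅

Conflict graph:
  b — {j,v,w}
  j — {b,v}
  v — {b,j,w}
  w — {b,v}

N(w) = ["b", "v"]

Answer: ["b", "v"]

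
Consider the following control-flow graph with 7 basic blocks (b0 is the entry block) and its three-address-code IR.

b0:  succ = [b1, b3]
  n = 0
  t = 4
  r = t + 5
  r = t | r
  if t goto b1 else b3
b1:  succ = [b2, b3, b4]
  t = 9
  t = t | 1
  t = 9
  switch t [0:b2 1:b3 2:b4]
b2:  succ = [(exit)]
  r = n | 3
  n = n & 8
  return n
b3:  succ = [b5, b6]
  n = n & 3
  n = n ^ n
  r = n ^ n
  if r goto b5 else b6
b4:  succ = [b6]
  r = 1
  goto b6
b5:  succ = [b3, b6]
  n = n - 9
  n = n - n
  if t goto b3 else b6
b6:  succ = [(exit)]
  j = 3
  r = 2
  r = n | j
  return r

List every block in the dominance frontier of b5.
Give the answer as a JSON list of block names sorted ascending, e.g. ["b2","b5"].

Answer: ["b3", "b6"]

Derivation:
idom tree: b1←b0 b2←b1 b3←b0 b4←b1 b5←b3 b6←b0
Dom∩ at merges:
  b3: preds {b0,b1,b5}: {b0} ∩ {b0,b1} ∩ {b0,b3,b5} = {b0}; idom=b0
  b6: preds {b3,b4,b5}: {b0,b3} ∩ {b0,b1,b4} ∩ {b0,b3,b5} = {b0}; idom=b0

DF derivation:
  b3←b0: walk · to b0
  b3←b1: walk b1 to b0
  b3←b5: walk b5→b3 to b0
  b6←b3: walk b3 to b0
  b6←b4: walk b4→b1 to b0
  b6←b5: walk b5→b3 to b0
  b0: DF=∅
  b1: DF={b3,b6}
  b2: DF=∅
  b3: DF={b3,b6}
  b4: DF={b6}
  b5: DF={b3,b6}
  b6: DF=∅

DF(b5) = ["b3", "b6"]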